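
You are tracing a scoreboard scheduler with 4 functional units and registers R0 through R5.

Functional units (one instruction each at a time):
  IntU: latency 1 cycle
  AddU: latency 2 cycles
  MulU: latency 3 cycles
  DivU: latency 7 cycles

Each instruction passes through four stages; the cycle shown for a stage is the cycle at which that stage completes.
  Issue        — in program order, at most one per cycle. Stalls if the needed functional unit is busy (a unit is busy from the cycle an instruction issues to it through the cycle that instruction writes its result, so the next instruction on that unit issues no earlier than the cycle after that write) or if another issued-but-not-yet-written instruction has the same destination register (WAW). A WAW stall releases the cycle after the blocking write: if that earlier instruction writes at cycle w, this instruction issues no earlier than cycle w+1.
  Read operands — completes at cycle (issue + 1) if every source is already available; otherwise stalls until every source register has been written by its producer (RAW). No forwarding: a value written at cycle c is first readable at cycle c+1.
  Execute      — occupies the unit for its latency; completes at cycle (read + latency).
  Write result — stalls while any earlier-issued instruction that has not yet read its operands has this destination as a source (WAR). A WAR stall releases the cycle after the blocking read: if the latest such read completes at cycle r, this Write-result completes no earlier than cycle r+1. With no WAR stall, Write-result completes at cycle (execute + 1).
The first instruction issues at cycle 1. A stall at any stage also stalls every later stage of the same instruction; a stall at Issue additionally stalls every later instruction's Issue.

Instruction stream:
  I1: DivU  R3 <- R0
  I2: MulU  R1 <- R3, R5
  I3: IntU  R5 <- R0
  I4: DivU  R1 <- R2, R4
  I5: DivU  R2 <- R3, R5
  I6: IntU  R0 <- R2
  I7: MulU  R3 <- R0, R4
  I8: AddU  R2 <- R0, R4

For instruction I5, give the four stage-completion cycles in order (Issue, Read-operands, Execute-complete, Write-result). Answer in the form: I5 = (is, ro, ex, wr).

I5 = (26, 27, 34, 35)

I1 -> (1, 2, 9, 10)
I2 -> (2, 11, 14, 15)  // RAW R3: wait I1 write@10
I3 -> (3, 4, 5, 12)  // WAR R5: wait I2 read@11
I4 -> (16, 17, 24, 25)  // WAW R1: wait I2 write@15
I5 -> (26, 27, 34, 35)  // struct: DivU busy until I4 writes@25
I6 -> (27, 36, 37, 38)  // RAW R2: wait I5 write@35
I7 -> (28, 39, 42, 43)  // RAW R0: wait I6 write@38
I8 -> (36, 39, 41, 42)  // WAW R2: wait I5 write@35, RAW R0: wait I6 write@38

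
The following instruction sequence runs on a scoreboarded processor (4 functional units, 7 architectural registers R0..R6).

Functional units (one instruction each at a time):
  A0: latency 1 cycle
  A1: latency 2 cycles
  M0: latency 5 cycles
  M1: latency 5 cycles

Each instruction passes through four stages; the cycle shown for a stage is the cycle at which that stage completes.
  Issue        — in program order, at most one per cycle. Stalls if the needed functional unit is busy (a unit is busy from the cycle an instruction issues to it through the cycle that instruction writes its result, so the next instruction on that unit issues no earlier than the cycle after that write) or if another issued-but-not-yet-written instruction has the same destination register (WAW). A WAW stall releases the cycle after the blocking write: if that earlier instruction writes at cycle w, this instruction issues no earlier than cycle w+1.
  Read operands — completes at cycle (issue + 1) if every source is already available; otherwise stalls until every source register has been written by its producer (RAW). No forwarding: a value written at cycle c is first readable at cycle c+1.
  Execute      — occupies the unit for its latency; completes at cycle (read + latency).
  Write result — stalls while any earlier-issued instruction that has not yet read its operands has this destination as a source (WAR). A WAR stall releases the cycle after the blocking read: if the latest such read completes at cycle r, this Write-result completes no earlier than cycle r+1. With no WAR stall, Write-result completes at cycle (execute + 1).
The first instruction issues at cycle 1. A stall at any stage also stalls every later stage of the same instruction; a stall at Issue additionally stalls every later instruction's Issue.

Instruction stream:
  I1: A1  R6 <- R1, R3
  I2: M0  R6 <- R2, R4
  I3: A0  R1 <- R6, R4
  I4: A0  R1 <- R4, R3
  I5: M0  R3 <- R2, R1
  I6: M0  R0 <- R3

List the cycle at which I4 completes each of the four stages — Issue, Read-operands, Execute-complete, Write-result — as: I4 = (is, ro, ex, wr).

[1] I1→A1
[2] I1 RO
[4] I1 EX
[5] I1 WR R6
[6] I2→M0
[7] I2 RO | I3→A0
[12] I2 EX
[13] I2 WR R6
[14] I3 RO
[15] I3 EX
[16] I3 WR R1
[17] I4→A0
[18] I4 RO | I5→M0
[19] I4 EX
[20] I4 WR R1
[21] I5 RO
[26] I5 EX
[27] I5 WR R3
[28] I6→M0
[29] I6 RO
[34] I6 EX
[35] I6 WR R0

I4 = (17, 18, 19, 20)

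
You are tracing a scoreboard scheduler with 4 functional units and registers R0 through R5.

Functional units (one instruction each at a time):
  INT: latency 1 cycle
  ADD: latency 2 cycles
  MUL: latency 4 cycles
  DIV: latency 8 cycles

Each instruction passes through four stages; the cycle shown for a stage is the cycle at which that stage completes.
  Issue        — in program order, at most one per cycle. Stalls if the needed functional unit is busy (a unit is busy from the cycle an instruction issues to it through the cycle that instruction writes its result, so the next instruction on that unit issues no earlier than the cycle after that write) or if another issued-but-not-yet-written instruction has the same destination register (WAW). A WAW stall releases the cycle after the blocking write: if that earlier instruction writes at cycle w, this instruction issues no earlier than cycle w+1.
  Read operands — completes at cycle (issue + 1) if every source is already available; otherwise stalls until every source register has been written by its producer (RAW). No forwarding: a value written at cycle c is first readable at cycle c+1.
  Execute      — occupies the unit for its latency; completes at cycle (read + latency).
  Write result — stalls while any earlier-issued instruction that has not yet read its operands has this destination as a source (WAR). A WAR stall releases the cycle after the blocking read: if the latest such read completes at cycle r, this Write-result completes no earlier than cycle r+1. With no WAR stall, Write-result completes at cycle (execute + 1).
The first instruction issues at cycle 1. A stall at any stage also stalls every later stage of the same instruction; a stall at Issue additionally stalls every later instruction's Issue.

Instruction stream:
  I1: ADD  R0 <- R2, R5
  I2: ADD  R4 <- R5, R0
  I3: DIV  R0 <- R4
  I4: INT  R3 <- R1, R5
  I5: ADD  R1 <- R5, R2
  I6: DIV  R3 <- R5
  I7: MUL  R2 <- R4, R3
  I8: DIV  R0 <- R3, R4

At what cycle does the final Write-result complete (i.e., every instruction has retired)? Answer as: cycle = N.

  I1 | 1 | 2 | 4 | 5
  I2 | 6 | 7 | 9 | 10   struct: ADD busy until I1 writes@5
  I3 | 7 | 11 | 19 | 20   RAW R4: wait I2 write@10
  I4 | 8 | 9 | 10 | 11
  I5 | 11 | 12 | 14 | 15   struct: ADD busy until I2 writes@10
  I6 | 21 | 22 | 30 | 31   struct: DIV busy until I3 writes@20
  I7 | 22 | 32 | 36 | 37   RAW R3: wait I6 write@31
  I8 | 32 | 33 | 41 | 42   struct: DIV busy until I6 writes@31

cycle = 42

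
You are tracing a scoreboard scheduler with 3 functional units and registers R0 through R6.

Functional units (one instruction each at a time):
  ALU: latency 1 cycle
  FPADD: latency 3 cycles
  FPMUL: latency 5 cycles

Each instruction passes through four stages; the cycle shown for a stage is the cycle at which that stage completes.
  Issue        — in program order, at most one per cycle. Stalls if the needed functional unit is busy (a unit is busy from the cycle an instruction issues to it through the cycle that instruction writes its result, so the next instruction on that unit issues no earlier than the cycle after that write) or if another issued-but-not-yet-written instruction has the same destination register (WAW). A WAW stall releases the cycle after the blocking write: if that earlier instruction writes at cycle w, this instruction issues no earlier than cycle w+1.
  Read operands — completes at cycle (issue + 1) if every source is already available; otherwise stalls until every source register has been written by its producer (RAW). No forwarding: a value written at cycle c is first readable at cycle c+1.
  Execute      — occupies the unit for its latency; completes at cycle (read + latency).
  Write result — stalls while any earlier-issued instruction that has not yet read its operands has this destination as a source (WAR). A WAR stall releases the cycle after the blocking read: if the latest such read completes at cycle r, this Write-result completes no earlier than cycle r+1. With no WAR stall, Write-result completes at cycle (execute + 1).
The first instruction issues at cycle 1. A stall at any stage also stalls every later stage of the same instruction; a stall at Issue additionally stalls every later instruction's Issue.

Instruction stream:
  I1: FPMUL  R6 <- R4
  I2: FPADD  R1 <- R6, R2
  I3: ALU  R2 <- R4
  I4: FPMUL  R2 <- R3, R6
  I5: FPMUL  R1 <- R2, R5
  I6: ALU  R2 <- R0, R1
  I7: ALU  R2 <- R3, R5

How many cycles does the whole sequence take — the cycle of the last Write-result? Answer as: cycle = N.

  I1 | 1 | 2 | 7 | 8
  I2 | 2 | 9 | 12 | 13   RAW R6: wait I1 write@8
  I3 | 3 | 4 | 5 | 10   WAR R2: wait I2 read@9
  I4 | 11 | 12 | 17 | 18   WAW R2: wait I3 write@10
  I5 | 19 | 20 | 25 | 26   struct: FPMUL busy until I4 writes@18
  I6 | 20 | 27 | 28 | 29   RAW R1: wait I5 write@26
  I7 | 30 | 31 | 32 | 33   struct: ALU busy until I6 writes@29

cycle = 33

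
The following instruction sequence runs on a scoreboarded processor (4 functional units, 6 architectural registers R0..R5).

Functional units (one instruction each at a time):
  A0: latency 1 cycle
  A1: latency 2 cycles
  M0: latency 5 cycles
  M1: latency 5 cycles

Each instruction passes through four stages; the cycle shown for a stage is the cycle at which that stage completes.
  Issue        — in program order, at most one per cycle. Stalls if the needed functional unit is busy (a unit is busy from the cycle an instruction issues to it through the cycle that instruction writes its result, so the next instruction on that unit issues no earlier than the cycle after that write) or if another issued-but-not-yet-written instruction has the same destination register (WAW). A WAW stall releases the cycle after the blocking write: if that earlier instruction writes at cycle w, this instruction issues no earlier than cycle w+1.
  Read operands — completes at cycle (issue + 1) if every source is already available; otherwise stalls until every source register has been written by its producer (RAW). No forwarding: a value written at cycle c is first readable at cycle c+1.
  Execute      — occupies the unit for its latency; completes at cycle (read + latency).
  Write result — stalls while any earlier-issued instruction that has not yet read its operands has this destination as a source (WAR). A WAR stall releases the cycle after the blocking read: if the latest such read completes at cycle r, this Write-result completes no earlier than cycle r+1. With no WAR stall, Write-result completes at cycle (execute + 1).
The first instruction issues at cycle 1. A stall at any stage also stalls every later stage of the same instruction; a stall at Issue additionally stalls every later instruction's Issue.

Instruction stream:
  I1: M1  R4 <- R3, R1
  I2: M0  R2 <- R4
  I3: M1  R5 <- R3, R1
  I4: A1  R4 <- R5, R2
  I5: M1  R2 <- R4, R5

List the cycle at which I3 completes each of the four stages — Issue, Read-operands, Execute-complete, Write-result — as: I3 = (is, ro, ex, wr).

[I1] 1/2/7/8
[I2] 2/9/14/15  (RAW R4: wait I1 write@8)
[I3] 9/10/15/16  (struct: M1 busy until I1 writes@8)
[I4] 10/17/19/20  (RAW R5: wait I3 write@16)
[I5] 17/21/26/27  (struct: M1 busy until I3 writes@16; RAW R4: wait I4 write@20)

I3 = (9, 10, 15, 16)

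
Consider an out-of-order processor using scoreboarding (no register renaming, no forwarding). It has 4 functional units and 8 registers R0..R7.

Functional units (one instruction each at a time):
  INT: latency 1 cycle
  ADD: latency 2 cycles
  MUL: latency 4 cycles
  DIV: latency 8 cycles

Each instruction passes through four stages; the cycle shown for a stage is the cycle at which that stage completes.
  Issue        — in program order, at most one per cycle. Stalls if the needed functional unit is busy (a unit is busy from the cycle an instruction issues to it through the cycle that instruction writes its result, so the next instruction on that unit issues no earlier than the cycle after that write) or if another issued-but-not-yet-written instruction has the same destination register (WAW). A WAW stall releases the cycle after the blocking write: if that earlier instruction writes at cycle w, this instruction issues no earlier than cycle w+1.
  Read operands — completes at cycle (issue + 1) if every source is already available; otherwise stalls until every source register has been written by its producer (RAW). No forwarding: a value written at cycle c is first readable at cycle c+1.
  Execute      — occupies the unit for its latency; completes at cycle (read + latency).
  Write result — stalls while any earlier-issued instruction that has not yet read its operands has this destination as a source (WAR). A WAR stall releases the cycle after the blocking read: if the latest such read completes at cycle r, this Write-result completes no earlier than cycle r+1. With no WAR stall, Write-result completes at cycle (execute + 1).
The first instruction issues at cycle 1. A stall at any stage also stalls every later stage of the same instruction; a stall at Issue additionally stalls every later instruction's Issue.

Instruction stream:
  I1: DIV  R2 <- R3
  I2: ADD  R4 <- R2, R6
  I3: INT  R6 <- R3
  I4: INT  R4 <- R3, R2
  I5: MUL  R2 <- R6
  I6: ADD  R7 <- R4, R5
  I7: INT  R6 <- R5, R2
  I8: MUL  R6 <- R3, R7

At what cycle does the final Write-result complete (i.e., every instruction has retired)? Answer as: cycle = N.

t=1  issue I1 (DIV)
t=2  I1 read-ops · issue I2 (ADD)
t=3  issue I3 (INT)
t=4  I3 read-ops
t=5  I3 finished on INT
t=10  I1 finished on DIV
t=11  I1→R2
t=12  I2 read-ops
t=13  I3→R6
t=14  I2 finished on ADD
t=15  I2→R4
t=16  issue I4 (INT)
t=17  I4 read-ops · issue I5 (MUL)
t=18  I4 finished on INT · I5 read-ops · issue I6 (ADD)
t=19  I4→R4
t=20  I6 read-ops · issue I7 (INT)
t=22  I5 finished on MUL · I6 finished on ADD
t=23  I5→R2 · I6→R7
t=24  I7 read-ops
t=25  I7 finished on INT
t=26  I7→R6
t=27  issue I8 (MUL)
t=28  I8 read-ops
t=32  I8 finished on MUL
t=33  I8→R6

cycle = 33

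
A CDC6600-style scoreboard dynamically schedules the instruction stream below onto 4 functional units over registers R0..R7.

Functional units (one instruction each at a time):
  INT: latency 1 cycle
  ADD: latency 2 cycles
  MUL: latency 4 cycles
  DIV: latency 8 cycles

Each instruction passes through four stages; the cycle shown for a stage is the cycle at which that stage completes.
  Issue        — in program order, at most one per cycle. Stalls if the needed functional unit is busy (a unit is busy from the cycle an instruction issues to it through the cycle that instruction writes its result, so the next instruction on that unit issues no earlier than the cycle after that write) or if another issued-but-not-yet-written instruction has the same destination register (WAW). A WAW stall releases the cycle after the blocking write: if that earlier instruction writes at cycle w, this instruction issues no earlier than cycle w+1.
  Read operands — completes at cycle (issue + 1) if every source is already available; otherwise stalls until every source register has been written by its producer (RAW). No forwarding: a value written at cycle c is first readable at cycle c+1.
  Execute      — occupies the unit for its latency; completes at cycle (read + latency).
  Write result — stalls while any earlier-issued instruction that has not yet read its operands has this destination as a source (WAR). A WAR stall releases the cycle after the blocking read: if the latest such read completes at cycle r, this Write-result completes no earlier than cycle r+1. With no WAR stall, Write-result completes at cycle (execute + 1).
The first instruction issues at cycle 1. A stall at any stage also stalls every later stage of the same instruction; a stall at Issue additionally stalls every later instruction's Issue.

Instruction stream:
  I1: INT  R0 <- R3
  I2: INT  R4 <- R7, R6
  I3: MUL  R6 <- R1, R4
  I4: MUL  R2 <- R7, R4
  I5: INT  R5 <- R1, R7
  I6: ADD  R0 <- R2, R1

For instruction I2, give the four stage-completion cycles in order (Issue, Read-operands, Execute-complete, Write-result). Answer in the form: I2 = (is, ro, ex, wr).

I2 = (5, 6, 7, 8)

c1: I1→INT
c2: I1 RO
c3: I1 EX
c4: I1 WR R0
c5: I2→INT
c6: I2 RO | I3→MUL
c7: I2 EX
c8: I2 WR R4
c9: I3 RO
c13: I3 EX
c14: I3 WR R6
c15: I4→MUL
c16: I4 RO | I5→INT
c17: I5 RO | I6→ADD
c18: I5 EX
c19: I5 WR R5
c20: I4 EX
c21: I4 WR R2
c22: I6 RO
c24: I6 EX
c25: I6 WR R0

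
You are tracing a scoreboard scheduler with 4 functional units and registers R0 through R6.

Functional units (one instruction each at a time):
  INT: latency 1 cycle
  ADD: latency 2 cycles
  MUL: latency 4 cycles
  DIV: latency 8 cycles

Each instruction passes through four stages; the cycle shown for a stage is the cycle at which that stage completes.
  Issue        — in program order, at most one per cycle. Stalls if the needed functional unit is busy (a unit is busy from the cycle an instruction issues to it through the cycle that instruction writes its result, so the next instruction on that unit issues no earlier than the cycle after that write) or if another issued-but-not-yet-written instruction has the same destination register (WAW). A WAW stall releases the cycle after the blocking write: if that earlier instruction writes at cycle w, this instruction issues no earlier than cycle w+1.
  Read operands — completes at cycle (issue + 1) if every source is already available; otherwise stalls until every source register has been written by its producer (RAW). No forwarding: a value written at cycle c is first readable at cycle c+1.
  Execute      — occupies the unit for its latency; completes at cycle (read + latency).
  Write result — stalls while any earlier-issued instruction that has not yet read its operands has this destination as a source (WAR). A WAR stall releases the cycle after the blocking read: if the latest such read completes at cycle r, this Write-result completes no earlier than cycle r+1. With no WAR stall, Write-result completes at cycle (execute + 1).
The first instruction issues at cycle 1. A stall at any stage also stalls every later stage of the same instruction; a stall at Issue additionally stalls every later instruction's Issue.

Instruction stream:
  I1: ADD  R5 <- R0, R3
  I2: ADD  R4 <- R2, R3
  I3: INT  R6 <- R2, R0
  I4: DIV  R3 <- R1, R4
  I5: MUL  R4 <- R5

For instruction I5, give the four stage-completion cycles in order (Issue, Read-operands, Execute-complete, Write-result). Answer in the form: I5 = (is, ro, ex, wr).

c1: I1 issues→ADD
c2: I1 reads
c4: I1 exec-done
c5: I1 writes R5
c6: I2 issues→ADD
c7: I2 reads, I3 issues→INT
c8: I3 reads, I4 issues→DIV
c9: I2 exec-done, I3 exec-done
c10: I2 writes R4, I3 writes R6
c11: I4 reads, I5 issues→MUL
c12: I5 reads
c16: I5 exec-done
c17: I5 writes R4
c19: I4 exec-done
c20: I4 writes R3

I5 = (11, 12, 16, 17)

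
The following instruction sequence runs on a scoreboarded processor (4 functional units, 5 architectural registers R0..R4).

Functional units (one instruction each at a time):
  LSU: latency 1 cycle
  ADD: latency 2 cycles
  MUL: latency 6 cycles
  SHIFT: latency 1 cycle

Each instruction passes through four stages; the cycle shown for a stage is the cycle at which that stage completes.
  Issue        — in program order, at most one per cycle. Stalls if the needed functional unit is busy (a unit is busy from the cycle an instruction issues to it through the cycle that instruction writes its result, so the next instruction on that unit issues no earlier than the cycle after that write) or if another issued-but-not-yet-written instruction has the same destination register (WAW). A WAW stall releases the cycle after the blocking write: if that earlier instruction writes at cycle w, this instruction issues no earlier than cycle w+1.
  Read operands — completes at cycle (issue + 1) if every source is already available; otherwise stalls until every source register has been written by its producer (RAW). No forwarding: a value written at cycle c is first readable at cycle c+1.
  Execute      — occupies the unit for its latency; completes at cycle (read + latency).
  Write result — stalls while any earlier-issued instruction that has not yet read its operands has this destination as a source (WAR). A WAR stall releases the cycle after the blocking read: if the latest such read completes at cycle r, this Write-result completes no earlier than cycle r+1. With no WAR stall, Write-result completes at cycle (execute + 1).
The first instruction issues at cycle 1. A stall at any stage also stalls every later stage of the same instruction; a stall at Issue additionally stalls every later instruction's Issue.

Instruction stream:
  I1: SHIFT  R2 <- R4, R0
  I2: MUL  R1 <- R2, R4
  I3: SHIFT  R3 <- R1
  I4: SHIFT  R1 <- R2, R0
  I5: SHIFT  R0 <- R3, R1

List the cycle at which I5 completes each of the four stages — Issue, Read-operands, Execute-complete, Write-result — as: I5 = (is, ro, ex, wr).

[I1] 1/2/3/4
[I2] 2/5/11/12  (RAW R2: wait I1 write@4)
[I3] 5/13/14/15  (struct: SHIFT busy until I1 writes@4; RAW R1: wait I2 write@12)
[I4] 16/17/18/19  (struct: SHIFT busy until I3 writes@15)
[I5] 20/21/22/23  (struct: SHIFT busy until I4 writes@19)

I5 = (20, 21, 22, 23)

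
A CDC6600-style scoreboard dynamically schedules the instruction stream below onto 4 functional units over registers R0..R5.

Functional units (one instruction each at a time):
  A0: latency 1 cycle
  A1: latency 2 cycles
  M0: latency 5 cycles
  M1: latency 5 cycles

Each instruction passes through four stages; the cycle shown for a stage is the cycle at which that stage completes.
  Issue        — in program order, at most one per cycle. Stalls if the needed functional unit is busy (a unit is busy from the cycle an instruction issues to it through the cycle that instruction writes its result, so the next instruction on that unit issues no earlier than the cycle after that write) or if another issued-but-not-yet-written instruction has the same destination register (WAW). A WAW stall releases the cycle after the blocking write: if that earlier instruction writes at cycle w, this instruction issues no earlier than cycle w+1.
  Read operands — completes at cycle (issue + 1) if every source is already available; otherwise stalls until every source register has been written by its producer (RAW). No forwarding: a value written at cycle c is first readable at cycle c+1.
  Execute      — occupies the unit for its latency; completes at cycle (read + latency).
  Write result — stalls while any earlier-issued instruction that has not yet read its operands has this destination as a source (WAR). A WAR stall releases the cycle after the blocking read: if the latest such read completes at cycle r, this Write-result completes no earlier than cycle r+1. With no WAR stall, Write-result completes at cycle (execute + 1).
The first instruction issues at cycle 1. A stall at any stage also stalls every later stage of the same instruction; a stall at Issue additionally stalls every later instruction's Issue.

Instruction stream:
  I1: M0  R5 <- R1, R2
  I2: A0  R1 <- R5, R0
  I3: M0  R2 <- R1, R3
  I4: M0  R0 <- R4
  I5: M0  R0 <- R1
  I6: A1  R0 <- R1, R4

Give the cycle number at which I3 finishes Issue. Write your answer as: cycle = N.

  I1 | 1 | 2 | 7 | 8
  I2 | 2 | 9 | 10 | 11   RAW R5: wait I1 write@8
  I3 | 9 | 12 | 17 | 18   struct: M0 busy until I1 writes@8 · RAW R1: wait I2 write@11
  I4 | 19 | 20 | 25 | 26   struct: M0 busy until I3 writes@18
  I5 | 27 | 28 | 33 | 34   struct: M0 busy until I4 writes@26
  I6 | 35 | 36 | 38 | 39   WAW R0: wait I5 write@34

cycle = 9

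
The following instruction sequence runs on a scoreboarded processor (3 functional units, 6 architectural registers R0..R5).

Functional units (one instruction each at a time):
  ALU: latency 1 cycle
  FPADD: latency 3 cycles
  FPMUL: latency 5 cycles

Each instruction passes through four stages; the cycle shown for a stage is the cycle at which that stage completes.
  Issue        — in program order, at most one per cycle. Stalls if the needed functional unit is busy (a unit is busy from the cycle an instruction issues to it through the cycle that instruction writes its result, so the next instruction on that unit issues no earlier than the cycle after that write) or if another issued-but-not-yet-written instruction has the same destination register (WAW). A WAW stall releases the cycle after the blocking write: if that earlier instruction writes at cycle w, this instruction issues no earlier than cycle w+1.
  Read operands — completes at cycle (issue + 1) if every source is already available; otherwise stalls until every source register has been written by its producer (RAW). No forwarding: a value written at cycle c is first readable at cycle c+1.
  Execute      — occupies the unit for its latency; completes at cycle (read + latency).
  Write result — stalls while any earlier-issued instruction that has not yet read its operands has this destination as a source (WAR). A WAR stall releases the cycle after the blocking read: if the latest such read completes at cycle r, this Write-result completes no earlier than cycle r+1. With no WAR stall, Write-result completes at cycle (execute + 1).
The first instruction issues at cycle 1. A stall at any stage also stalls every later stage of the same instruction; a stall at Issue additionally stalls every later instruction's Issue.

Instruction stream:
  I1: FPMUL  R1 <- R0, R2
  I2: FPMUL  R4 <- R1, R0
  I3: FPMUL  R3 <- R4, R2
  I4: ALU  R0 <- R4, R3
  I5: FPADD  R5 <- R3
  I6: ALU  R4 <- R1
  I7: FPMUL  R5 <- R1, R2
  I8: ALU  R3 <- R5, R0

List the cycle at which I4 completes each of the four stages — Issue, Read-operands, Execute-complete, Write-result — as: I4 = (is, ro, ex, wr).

t=1  I1 dispatched to FPMUL
t=2  I1 operands ready
t=7  I1 complete
t=8  R1←I1
t=9  I2 dispatched to FPMUL
t=10  I2 operands ready
t=15  I2 complete
t=16  R4←I2
t=17  I3 dispatched to FPMUL
t=18  I3 operands ready, I4 dispatched to ALU
t=19  I5 dispatched to FPADD
t=23  I3 complete
t=24  R3←I3
t=25  I4 operands ready, I5 operands ready
t=26  I4 complete
t=27  R0←I4
t=28  I5 complete, I6 dispatched to ALU
t=29  R5←I5, I6 operands ready
t=30  I6 complete, I7 dispatched to FPMUL
t=31  R4←I6, I7 operands ready
t=32  I8 dispatched to ALU
t=36  I7 complete
t=37  R5←I7
t=38  I8 operands ready
t=39  I8 complete
t=40  R3←I8

I4 = (18, 25, 26, 27)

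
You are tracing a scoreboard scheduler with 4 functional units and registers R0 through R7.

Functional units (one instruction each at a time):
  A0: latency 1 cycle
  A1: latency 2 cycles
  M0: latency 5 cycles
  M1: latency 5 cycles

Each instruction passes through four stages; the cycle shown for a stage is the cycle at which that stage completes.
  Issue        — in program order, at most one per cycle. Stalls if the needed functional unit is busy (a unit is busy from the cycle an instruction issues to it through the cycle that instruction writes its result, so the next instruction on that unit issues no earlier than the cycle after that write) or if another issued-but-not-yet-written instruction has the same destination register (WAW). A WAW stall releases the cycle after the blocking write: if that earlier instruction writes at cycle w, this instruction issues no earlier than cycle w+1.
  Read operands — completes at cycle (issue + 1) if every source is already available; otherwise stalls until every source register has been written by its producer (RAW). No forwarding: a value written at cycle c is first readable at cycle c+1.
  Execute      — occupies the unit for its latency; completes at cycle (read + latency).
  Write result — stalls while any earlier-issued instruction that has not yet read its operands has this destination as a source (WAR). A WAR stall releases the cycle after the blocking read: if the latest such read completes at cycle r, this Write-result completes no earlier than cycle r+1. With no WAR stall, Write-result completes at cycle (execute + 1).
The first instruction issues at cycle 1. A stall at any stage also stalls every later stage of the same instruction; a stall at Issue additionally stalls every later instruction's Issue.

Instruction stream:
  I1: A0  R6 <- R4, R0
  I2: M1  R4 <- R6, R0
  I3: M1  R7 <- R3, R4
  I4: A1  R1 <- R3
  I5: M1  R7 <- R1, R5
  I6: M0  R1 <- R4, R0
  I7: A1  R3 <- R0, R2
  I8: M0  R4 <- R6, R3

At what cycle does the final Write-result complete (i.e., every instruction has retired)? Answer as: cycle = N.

cycle = 36

t=1  I1→A0
t=2  I1 RO, I2→M1
t=3  I1 EX
t=4  I1 WR R6
t=5  I2 RO
t=10  I2 EX
t=11  I2 WR R4
t=12  I3→M1
t=13  I3 RO, I4→A1
t=14  I4 RO
t=16  I4 EX
t=17  I4 WR R1
t=18  I3 EX
t=19  I3 WR R7
t=20  I5→M1
t=21  I5 RO, I6→M0
t=22  I6 RO, I7→A1
t=23  I7 RO
t=25  I7 EX
t=26  I5 EX, I7 WR R3
t=27  I5 WR R7, I6 EX
t=28  I6 WR R1
t=29  I8→M0
t=30  I8 RO
t=35  I8 EX
t=36  I8 WR R4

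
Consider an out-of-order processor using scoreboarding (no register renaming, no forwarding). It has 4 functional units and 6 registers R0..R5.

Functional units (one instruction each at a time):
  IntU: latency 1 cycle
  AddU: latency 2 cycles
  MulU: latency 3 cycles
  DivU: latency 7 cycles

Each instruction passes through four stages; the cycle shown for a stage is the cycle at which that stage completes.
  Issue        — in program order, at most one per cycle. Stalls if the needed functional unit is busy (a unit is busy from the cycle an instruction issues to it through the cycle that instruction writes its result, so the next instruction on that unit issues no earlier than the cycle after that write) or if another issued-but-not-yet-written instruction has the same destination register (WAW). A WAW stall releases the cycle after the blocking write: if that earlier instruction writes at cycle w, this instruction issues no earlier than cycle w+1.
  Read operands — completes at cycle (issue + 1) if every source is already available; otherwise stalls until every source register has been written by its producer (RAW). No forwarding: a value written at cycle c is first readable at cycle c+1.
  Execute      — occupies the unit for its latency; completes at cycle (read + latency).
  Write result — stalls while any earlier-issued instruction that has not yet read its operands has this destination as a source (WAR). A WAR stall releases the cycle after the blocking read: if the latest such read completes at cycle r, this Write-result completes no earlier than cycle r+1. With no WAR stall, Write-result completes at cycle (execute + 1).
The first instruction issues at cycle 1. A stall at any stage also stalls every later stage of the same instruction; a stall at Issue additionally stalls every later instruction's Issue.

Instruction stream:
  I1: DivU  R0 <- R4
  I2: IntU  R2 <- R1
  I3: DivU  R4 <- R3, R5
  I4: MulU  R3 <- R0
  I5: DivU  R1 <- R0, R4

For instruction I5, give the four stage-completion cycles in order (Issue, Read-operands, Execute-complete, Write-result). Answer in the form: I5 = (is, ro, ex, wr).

I1 -> (1, 2, 9, 10)
I2 -> (2, 3, 4, 5)
I3 -> (11, 12, 19, 20)  // struct: DivU busy until I1 writes@10
I4 -> (12, 13, 16, 17)
I5 -> (21, 22, 29, 30)  // struct: DivU busy until I3 writes@20

I5 = (21, 22, 29, 30)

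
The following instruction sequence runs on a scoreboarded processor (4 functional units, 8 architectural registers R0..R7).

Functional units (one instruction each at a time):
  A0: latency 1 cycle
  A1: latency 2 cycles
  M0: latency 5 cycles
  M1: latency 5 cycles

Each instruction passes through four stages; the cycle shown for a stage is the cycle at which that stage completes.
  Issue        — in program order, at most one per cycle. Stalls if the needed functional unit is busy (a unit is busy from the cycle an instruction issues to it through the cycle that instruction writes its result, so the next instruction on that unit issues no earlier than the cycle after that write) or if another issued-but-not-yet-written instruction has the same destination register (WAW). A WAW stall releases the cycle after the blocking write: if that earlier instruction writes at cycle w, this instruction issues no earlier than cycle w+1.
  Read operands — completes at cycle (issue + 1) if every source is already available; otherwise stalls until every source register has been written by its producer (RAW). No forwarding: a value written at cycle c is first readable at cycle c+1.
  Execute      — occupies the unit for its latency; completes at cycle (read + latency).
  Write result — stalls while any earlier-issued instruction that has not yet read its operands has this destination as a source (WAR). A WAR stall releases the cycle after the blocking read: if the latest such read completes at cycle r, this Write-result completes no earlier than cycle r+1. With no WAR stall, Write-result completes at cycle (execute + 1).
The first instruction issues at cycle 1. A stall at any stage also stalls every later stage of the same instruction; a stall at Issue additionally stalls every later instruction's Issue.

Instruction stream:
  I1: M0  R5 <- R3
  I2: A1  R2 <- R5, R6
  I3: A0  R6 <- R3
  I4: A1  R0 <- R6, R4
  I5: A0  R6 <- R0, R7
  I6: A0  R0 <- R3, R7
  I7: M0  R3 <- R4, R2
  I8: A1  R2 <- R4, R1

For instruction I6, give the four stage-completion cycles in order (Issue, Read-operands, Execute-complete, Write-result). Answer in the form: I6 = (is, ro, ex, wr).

I6 = (21, 22, 23, 24)

t=1  I1 issues→M0
t=2  I1 reads; I2 issues→A1
t=3  I3 issues→A0
t=4  I3 reads
t=5  I3 exec-done
t=7  I1 exec-done
t=8  I1 writes R5
t=9  I2 reads
t=10  I3 writes R6
t=11  I2 exec-done
t=12  I2 writes R2
t=13  I4 issues→A1
t=14  I4 reads; I5 issues→A0
t=16  I4 exec-done
t=17  I4 writes R0
t=18  I5 reads
t=19  I5 exec-done
t=20  I5 writes R6
t=21  I6 issues→A0
t=22  I6 reads; I7 issues→M0
t=23  I6 exec-done; I7 reads; I8 issues→A1
t=24  I6 writes R0; I8 reads
t=26  I8 exec-done
t=27  I8 writes R2
t=28  I7 exec-done
t=29  I7 writes R3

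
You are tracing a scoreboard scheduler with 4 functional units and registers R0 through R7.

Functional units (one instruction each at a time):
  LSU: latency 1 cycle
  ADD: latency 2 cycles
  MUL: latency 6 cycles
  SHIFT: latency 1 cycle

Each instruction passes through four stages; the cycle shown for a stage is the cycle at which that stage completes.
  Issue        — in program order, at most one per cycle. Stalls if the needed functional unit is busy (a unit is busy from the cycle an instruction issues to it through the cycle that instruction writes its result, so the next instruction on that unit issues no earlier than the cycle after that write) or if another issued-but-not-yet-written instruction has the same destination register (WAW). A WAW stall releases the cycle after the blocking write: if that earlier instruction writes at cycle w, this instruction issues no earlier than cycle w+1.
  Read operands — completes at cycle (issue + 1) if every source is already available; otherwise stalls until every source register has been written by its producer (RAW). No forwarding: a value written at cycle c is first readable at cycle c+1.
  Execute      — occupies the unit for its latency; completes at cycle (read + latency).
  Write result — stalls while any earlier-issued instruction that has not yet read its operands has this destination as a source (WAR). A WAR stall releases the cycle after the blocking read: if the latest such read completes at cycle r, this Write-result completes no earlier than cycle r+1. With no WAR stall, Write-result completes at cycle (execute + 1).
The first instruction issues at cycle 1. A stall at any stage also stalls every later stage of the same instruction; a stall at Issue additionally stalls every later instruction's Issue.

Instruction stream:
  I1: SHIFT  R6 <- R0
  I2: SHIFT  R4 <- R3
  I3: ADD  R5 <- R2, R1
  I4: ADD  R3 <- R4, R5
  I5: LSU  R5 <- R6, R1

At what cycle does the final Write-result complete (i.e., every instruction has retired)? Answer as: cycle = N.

I1  is:1  ro:2  ex:3  wr:4
I2  is:5  ro:6  ex:7  wr:8  — struct: SHIFT busy until I1 writes@4
I3  is:6  ro:7  ex:9  wr:10
I4  is:11  ro:12  ex:14  wr:15  — struct: ADD busy until I3 writes@10
I5  is:12  ro:13  ex:14  wr:15

cycle = 15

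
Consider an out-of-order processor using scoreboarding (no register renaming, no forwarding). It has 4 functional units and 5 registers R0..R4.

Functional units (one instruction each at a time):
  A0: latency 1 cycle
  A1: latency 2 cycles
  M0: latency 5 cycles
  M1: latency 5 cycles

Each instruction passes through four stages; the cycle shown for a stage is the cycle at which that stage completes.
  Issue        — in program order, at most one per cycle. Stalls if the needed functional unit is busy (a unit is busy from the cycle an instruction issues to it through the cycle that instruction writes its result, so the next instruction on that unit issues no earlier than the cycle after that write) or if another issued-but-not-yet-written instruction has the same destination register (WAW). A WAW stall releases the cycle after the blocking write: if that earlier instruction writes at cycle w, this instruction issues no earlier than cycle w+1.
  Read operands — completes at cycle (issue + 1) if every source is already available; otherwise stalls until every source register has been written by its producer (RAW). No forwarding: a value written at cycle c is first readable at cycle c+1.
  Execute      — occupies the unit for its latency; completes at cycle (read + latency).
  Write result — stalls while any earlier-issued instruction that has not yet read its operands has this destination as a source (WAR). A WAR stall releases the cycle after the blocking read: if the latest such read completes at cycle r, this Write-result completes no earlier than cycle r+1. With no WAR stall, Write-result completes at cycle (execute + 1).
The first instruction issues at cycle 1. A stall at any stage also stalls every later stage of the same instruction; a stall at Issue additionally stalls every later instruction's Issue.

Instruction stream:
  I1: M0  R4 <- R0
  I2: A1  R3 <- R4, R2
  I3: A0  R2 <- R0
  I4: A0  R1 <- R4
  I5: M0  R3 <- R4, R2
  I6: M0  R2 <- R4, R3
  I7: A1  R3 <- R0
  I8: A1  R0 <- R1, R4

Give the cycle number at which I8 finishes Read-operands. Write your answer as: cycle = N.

[1] I1 dispatched to M0
[2] I1 operands ready; I2 dispatched to A1
[3] I3 dispatched to A0
[4] I3 operands ready
[5] I3 complete
[7] I1 complete
[8] R4←I1
[9] I2 operands ready
[10] R2←I3
[11] I2 complete; I4 dispatched to A0
[12] R3←I2; I4 operands ready
[13] I4 complete; I5 dispatched to M0
[14] R1←I4; I5 operands ready
[19] I5 complete
[20] R3←I5
[21] I6 dispatched to M0
[22] I6 operands ready; I7 dispatched to A1
[23] I7 operands ready
[25] I7 complete
[26] R3←I7
[27] I6 complete; I8 dispatched to A1
[28] R2←I6; I8 operands ready
[30] I8 complete
[31] R0←I8

cycle = 28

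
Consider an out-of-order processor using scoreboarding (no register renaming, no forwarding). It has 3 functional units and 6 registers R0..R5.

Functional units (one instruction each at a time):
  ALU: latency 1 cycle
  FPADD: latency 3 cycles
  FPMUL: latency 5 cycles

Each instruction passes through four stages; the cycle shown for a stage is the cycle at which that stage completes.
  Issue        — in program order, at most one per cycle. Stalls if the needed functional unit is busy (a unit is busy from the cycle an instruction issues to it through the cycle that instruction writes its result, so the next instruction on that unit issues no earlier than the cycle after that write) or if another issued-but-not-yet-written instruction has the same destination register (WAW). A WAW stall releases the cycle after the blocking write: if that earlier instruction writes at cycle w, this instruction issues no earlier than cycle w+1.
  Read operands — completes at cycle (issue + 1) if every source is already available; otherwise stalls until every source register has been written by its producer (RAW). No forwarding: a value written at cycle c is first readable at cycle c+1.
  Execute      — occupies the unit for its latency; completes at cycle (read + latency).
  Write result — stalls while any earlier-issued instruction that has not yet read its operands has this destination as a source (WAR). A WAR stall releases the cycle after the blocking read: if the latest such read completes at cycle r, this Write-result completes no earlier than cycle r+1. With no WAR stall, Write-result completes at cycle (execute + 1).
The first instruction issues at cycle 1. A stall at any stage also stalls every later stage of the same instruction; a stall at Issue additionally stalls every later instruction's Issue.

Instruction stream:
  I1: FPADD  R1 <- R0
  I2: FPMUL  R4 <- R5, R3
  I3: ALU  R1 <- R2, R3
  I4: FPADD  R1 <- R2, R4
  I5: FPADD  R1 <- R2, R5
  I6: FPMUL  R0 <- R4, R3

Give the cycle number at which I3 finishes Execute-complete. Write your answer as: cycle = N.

cycle = 9

I1  is:1  ro:2  ex:5  wr:6
I2  is:2  ro:3  ex:8  wr:9
I3  is:7  ro:8  ex:9  wr:10  — WAW R1: wait I1 write@6
I4  is:11  ro:12  ex:15  wr:16  — WAW R1: wait I3 write@10
I5  is:17  ro:18  ex:21  wr:22  — struct: FPADD busy until I4 writes@16
I6  is:18  ro:19  ex:24  wr:25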